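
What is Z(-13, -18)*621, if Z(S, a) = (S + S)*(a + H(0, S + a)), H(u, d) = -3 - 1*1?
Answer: 355212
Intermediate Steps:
H(u, d) = -4 (H(u, d) = -3 - 1 = -4)
Z(S, a) = 2*S*(-4 + a) (Z(S, a) = (S + S)*(a - 4) = (2*S)*(-4 + a) = 2*S*(-4 + a))
Z(-13, -18)*621 = (2*(-13)*(-4 - 18))*621 = (2*(-13)*(-22))*621 = 572*621 = 355212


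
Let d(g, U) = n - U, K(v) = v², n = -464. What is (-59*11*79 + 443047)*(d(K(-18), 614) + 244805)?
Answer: 95486389152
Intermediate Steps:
d(g, U) = -464 - U
(-59*11*79 + 443047)*(d(K(-18), 614) + 244805) = (-59*11*79 + 443047)*((-464 - 1*614) + 244805) = (-649*79 + 443047)*((-464 - 614) + 244805) = (-51271 + 443047)*(-1078 + 244805) = 391776*243727 = 95486389152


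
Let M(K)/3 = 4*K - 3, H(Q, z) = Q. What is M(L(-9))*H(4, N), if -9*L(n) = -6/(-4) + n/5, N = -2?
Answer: -172/5 ≈ -34.400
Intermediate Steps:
L(n) = -⅙ - n/45 (L(n) = -(-6/(-4) + n/5)/9 = -(-6*(-¼) + n*(⅕))/9 = -(3/2 + n/5)/9 = -⅙ - n/45)
M(K) = -9 + 12*K (M(K) = 3*(4*K - 3) = 3*(-3 + 4*K) = -9 + 12*K)
M(L(-9))*H(4, N) = (-9 + 12*(-⅙ - 1/45*(-9)))*4 = (-9 + 12*(-⅙ + ⅕))*4 = (-9 + 12*(1/30))*4 = (-9 + ⅖)*4 = -43/5*4 = -172/5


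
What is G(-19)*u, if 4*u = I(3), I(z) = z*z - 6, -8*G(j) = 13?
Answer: -39/32 ≈ -1.2188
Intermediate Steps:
G(j) = -13/8 (G(j) = -1/8*13 = -13/8)
I(z) = -6 + z**2 (I(z) = z**2 - 6 = -6 + z**2)
u = 3/4 (u = (-6 + 3**2)/4 = (-6 + 9)/4 = (1/4)*3 = 3/4 ≈ 0.75000)
G(-19)*u = -13/8*3/4 = -39/32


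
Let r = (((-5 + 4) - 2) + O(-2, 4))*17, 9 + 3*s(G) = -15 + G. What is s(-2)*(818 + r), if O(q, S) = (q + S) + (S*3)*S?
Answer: -14014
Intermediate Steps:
s(G) = -8 + G/3 (s(G) = -3 + (-15 + G)/3 = -3 + (-5 + G/3) = -8 + G/3)
O(q, S) = S + q + 3*S**2 (O(q, S) = (S + q) + (3*S)*S = (S + q) + 3*S**2 = S + q + 3*S**2)
r = 799 (r = (((-5 + 4) - 2) + (4 - 2 + 3*4**2))*17 = ((-1 - 2) + (4 - 2 + 3*16))*17 = (-3 + (4 - 2 + 48))*17 = (-3 + 50)*17 = 47*17 = 799)
s(-2)*(818 + r) = (-8 + (1/3)*(-2))*(818 + 799) = (-8 - 2/3)*1617 = -26/3*1617 = -14014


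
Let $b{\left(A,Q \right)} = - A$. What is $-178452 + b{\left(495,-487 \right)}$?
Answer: $-178947$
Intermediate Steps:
$-178452 + b{\left(495,-487 \right)} = -178452 - 495 = -178947$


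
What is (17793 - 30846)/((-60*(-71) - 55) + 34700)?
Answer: -13053/38905 ≈ -0.33551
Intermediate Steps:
(17793 - 30846)/((-60*(-71) - 55) + 34700) = -13053/((4260 - 55) + 34700) = -13053/(4205 + 34700) = -13053/38905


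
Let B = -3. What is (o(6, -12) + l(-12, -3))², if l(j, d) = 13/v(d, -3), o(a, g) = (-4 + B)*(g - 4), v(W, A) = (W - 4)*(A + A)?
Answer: 22250089/1764 ≈ 12613.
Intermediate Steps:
v(W, A) = 2*A*(-4 + W) (v(W, A) = (-4 + W)*(2*A) = 2*A*(-4 + W))
o(a, g) = 28 - 7*g (o(a, g) = (-4 - 3)*(g - 4) = -7*(-4 + g) = 28 - 7*g)
l(j, d) = 13/(24 - 6*d) (l(j, d) = 13/((2*(-3)*(-4 + d))) = 13/(24 - 6*d))
(o(6, -12) + l(-12, -3))² = ((28 - 7*(-12)) - 13/(-24 + 6*(-3)))² = ((28 + 84) - 13/(-24 - 18))² = (112 - 13/(-42))² = (112 - 13*(-1/42))² = (112 + 13/42)² = (4717/42)² = 22250089/1764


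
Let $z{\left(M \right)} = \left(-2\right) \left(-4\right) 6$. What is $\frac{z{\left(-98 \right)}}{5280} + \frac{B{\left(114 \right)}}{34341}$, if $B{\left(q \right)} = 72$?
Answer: $\frac{14087}{1259170} \approx 0.011188$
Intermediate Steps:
$z{\left(M \right)} = 48$ ($z{\left(M \right)} = 8 \cdot 6 = 48$)
$\frac{z{\left(-98 \right)}}{5280} + \frac{B{\left(114 \right)}}{34341} = \frac{48}{5280} + \frac{72}{34341} = 48 \cdot \frac{1}{5280} + 72 \cdot \frac{1}{34341} = \frac{1}{110} + \frac{24}{11447} = \frac{14087}{1259170}$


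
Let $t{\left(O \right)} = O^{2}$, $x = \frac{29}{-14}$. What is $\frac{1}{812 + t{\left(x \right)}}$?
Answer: $\frac{196}{159993} \approx 0.0012251$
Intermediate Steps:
$x = - \frac{29}{14}$ ($x = 29 \left(- \frac{1}{14}\right) = - \frac{29}{14} \approx -2.0714$)
$\frac{1}{812 + t{\left(x \right)}} = \frac{1}{812 + \left(- \frac{29}{14}\right)^{2}} = \frac{1}{812 + \frac{841}{196}} = \frac{1}{\frac{159993}{196}} = \frac{196}{159993}$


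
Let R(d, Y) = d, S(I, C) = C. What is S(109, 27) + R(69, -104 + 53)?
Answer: 96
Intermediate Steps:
S(109, 27) + R(69, -104 + 53) = 27 + 69 = 96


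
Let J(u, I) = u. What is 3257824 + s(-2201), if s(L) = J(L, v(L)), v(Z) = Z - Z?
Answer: 3255623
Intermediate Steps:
v(Z) = 0
s(L) = L
3257824 + s(-2201) = 3257824 - 2201 = 3255623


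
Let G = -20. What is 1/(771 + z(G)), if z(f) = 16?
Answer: 1/787 ≈ 0.0012706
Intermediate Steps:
1/(771 + z(G)) = 1/(771 + 16) = 1/787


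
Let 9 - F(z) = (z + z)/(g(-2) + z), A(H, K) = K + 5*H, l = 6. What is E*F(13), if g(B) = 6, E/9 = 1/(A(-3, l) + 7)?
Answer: -1305/38 ≈ -34.342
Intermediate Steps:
E = -9/2 (E = 9/((6 + 5*(-3)) + 7) = 9/((6 - 15) + 7) = 9/(-9 + 7) = 9/(-2) = 9*(-½) = -9/2 ≈ -4.5000)
F(z) = 9 - 2*z/(6 + z) (F(z) = 9 - (z + z)/(6 + z) = 9 - 2*z/(6 + z))
E*F(13) = -9*(54 + 7*13)/(2*(6 + 13)) = -9*(54 + 91)/(2*19) = -9*145/38 = -9/2*145/19 = -1305/38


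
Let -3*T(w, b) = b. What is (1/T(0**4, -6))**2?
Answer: 1/4 ≈ 0.25000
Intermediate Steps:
T(w, b) = -b/3
(1/T(0**4, -6))**2 = (1/(-1/3*(-6)))**2 = (1/2)**2 = 1/4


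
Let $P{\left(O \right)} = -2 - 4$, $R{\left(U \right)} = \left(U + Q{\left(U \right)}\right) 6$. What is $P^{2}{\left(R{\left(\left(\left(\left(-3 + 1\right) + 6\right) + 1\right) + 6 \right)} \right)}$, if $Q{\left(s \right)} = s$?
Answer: $36$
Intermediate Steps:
$R{\left(U \right)} = 12 U$ ($R{\left(U \right)} = \left(U + U\right) 6 = 2 U 6 = 12 U$)
$P{\left(O \right)} = -6$
$P^{2}{\left(R{\left(\left(\left(\left(-3 + 1\right) + 6\right) + 1\right) + 6 \right)} \right)} = \left(-6\right)^{2} = 36$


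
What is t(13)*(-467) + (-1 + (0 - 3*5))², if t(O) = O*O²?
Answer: -1025743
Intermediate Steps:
t(O) = O³
t(13)*(-467) + (-1 + (0 - 3*5))² = 13³*(-467) + (-1 + (0 - 3*5))² = 2197*(-467) + (-1 + (0 - 15))² = -1025999 + (-1 - 15)² = -1025999 + (-16)² = -1025999 + 256 = -1025743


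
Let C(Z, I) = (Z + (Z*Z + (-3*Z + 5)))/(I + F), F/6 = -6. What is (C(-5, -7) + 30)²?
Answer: 1562500/1849 ≈ 845.05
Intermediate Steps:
F = -36 (F = 6*(-6) = -36)
C(Z, I) = (5 + Z² - 2*Z)/(-36 + I) (C(Z, I) = (Z + (Z*Z + (-3*Z + 5)))/(I - 36) = (Z + (Z² + (5 - 3*Z)))/(-36 + I) = (Z + (5 + Z² - 3*Z))/(-36 + I) = (5 + Z² - 2*Z)/(-36 + I))
(C(-5, -7) + 30)² = ((5 + (-5)² - 2*(-5))/(-36 - 7) + 30)² = ((5 + 25 + 10)/(-43) + 30)² = (-1/43*40 + 30)² = (-40/43 + 30)² = (1250/43)² = 1562500/1849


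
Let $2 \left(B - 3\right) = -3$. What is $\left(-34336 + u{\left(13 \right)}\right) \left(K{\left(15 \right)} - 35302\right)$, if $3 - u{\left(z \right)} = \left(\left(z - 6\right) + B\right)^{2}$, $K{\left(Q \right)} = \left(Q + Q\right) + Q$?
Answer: $\frac{4852103597}{4} \approx 1.213 \cdot 10^{9}$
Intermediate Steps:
$B = \frac{3}{2}$ ($B = 3 + \frac{1}{2} \left(-3\right) = 3 - \frac{3}{2} = \frac{3}{2} \approx 1.5$)
$K{\left(Q \right)} = 3 Q$ ($K{\left(Q \right)} = 2 Q + Q = 3 Q$)
$u{\left(z \right)} = 3 - \left(- \frac{9}{2} + z\right)^{2}$ ($u{\left(z \right)} = 3 - \left(\left(z - 6\right) + \frac{3}{2}\right)^{2} = 3 - \left(\left(-6 + z\right) + \frac{3}{2}\right)^{2} = 3 - \left(- \frac{9}{2} + z\right)^{2}$)
$\left(-34336 + u{\left(13 \right)}\right) \left(K{\left(15 \right)} - 35302\right) = \left(-34336 + \left(3 - \frac{\left(-9 + 2 \cdot 13\right)^{2}}{4}\right)\right) \left(3 \cdot 15 - 35302\right) = \left(-34336 + \left(3 - \frac{\left(-9 + 26\right)^{2}}{4}\right)\right) \left(45 - 35302\right) = \left(-34336 + \left(3 - \frac{17^{2}}{4}\right)\right) \left(-35257\right) = \left(-34336 + \left(3 - \frac{289}{4}\right)\right) \left(-35257\right) = \left(-34336 - \frac{277}{4}\right) \left(-35257\right) = \left(- \frac{137621}{4}\right) \left(-35257\right) = \frac{4852103597}{4}$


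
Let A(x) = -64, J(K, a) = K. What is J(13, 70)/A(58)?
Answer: -13/64 ≈ -0.20313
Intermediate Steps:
J(13, 70)/A(58) = 13/(-64) = 13*(-1/64) = -13/64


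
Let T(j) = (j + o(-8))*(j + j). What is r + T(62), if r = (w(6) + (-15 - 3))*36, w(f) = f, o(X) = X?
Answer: 6264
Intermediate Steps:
r = -432 (r = (6 + (-15 - 3))*36 = (6 - 18)*36 = -12*36 = -432)
T(j) = 2*j*(-8 + j) (T(j) = (j - 8)*(j + j) = (-8 + j)*(2*j) = 2*j*(-8 + j))
r + T(62) = -432 + 2*62*(-8 + 62) = -432 + 2*62*54 = -432 + 6696 = 6264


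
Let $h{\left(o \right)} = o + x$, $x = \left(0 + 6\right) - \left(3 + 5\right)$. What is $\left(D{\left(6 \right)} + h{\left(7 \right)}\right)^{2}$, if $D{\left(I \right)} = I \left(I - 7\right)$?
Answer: $1$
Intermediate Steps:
$x = -2$ ($x = 6 - 8 = -2$)
$D{\left(I \right)} = I \left(-7 + I\right)$
$h{\left(o \right)} = -2 + o$ ($h{\left(o \right)} = o - 2 = -2 + o$)
$\left(D{\left(6 \right)} + h{\left(7 \right)}\right)^{2} = \left(6 \left(-7 + 6\right) + \left(-2 + 7\right)\right)^{2} = \left(6 \left(-1\right) + 5\right)^{2} = \left(-6 + 5\right)^{2} = \left(-1\right)^{2} = 1$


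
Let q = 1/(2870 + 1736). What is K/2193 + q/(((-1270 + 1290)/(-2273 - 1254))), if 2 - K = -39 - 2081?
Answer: 187743929/202019160 ≈ 0.92934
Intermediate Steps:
K = 2122 (K = 2 - (-39 - 2081) = 2 - 1*(-2120) = 2 + 2120 = 2122)
q = 1/4606 ≈ 0.00021711
K/2193 + q/(((-1270 + 1290)/(-2273 - 1254))) = 2122/2193 + 1/(4606*(((-1270 + 1290)/(-2273 - 1254)))) = 2122*(1/2193) + 1/(4606*((20/(-3527)))) = 2122/2193 + 1/(4606*((20*(-1/3527)))) = 2122/2193 + 1/(4606*(-20/3527)) = 2122/2193 + (1/4606)*(-3527/20) = 2122/2193 - 3527/92120 = 187743929/202019160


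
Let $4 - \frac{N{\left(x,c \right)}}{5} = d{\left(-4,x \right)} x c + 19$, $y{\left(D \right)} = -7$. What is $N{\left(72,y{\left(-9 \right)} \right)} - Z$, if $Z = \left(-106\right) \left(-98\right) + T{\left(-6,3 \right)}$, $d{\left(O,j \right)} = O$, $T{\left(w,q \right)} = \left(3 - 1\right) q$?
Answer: $-20549$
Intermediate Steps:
$T{\left(w,q \right)} = 2 q$
$Z = 10394$ ($Z = \left(-106\right) \left(-98\right) + 2 \cdot 3 = 10388 + 6 = 10394$)
$N{\left(x,c \right)} = -75 + 20 c x$ ($N{\left(x,c \right)} = 20 - 5 \left(- 4 x c + 19\right) = 20 - 5 \left(- 4 c x + 19\right) = 20 - 5 \left(19 - 4 c x\right) = 20 + \left(-95 + 20 c x\right) = -75 + 20 c x$)
$N{\left(72,y{\left(-9 \right)} \right)} - Z = \left(-75 + 20 \left(-7\right) 72\right) - 10394 = \left(-75 - 10080\right) - 10394 = -10155 - 10394 = -20549$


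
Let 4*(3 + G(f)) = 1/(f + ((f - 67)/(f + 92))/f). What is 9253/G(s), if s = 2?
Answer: -2877683/886 ≈ -3247.9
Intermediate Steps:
G(f) = -3 + 1/(4*(f + (-67 + f)/(f*(92 + f)))) (G(f) = -3 + 1/(4*(f + ((f - 67)/(f + 92))/f)) = -3 + 1/(4*(f + ((-67 + f)/(92 + f))/f)) = -3 + 1/(4*(f + (-67 + f)/(f*(92 + f)))))
9253/G(s) = 9253/(((201 - 3*2**3 + 20*2 - 1103/4*2**2)/(-67 + 2 + 2**3 + 92*2**2))) = 9253/(((201 - 3*8 + 40 - 1103/4*4)/(-67 + 2 + 8 + 92*4))) = 9253/(((201 - 24 + 40 - 1103)/(-67 + 2 + 8 + 368))) = 9253/((-886/311)) = 9253/(((1/311)*(-886))) = 9253/(-886/311) = 9253*(-311/886) = -2877683/886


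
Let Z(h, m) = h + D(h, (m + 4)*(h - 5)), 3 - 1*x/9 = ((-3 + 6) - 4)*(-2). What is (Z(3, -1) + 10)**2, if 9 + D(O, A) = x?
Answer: 169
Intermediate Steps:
x = 9 (x = 27 - 9*((-3 + 6) - 4)*(-2) = 27 - 9*(3 - 4)*(-2) = 27 - (-9)*(-2) = 27 - 9*2 = 27 - 18 = 9)
D(O, A) = 0 (D(O, A) = -9 + 9 = 0)
Z(h, m) = h (Z(h, m) = h + 0 = h)
(Z(3, -1) + 10)**2 = (3 + 10)**2 = 13**2 = 169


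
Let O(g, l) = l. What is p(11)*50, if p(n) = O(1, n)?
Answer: 550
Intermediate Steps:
p(n) = n
p(11)*50 = 11*50 = 550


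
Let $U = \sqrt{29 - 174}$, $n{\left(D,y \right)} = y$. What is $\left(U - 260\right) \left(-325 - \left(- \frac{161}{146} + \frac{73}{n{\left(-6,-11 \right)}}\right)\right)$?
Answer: $\frac{66237730}{803} - \frac{509521 i \sqrt{145}}{1606} \approx 82488.0 - 3820.3 i$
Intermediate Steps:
$U = i \sqrt{145}$ ($U = \sqrt{-145} = i \sqrt{145} \approx 12.042 i$)
$\left(U - 260\right) \left(-325 - \left(- \frac{161}{146} + \frac{73}{n{\left(-6,-11 \right)}}\right)\right) = \left(i \sqrt{145} - 260\right) \left(-325 - \left(- \frac{161}{146} - \frac{73}{11}\right)\right) = \left(-260 + i \sqrt{145}\right) \left(-325 - - \frac{12429}{1606}\right) = \left(-260 + i \sqrt{145}\right) \left(-325 + \left(\frac{73}{11} + \frac{161}{146}\right)\right) = \left(-260 + i \sqrt{145}\right) \left(-325 + \frac{12429}{1606}\right) = \left(-260 + i \sqrt{145}\right) \left(- \frac{509521}{1606}\right) = \frac{66237730}{803} - \frac{509521 i \sqrt{145}}{1606}$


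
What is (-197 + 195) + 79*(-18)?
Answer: -1424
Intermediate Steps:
(-197 + 195) + 79*(-18) = -2 - 1422 = -1424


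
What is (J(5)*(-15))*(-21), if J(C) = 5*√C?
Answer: 1575*√5 ≈ 3521.8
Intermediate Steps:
(J(5)*(-15))*(-21) = ((5*√5)*(-15))*(-21) = -75*√5*(-21) = 1575*√5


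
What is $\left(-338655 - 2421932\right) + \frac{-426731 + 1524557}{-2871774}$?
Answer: $- \frac{1321297178194}{478629} \approx -2.7606 \cdot 10^{6}$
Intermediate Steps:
$\left(-338655 - 2421932\right) + \frac{-426731 + 1524557}{-2871774} = -2760587 + 1097826 \left(- \frac{1}{2871774}\right) = -2760587 - \frac{182971}{478629} = - \frac{1321297178194}{478629}$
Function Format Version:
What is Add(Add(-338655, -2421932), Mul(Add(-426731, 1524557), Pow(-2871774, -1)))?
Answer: Rational(-1321297178194, 478629) ≈ -2.7606e+6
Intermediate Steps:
Add(Add(-338655, -2421932), Mul(Add(-426731, 1524557), Pow(-2871774, -1))) = Add(-2760587, Mul(1097826, Rational(-1, 2871774))) = Add(-2760587, Rational(-182971, 478629)) = Rational(-1321297178194, 478629)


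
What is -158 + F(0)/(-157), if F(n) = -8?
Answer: -24798/157 ≈ -157.95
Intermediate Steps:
-158 + F(0)/(-157) = -158 - 8/(-157) = -158 - 8*(-1/157) = -158 + 8/157 = -24798/157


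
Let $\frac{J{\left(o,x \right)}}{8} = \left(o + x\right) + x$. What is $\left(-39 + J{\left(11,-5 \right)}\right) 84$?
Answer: $-2604$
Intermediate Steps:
$J{\left(o,x \right)} = 8 o + 16 x$ ($J{\left(o,x \right)} = 8 \left(\left(o + x\right) + x\right) = 8 \left(o + 2 x\right) = 8 o + 16 x$)
$\left(-39 + J{\left(11,-5 \right)}\right) 84 = \left(-39 + \left(8 \cdot 11 + 16 \left(-5\right)\right)\right) 84 = \left(-39 + \left(88 - 80\right)\right) 84 = \left(-39 + 8\right) 84 = \left(-31\right) 84 = -2604$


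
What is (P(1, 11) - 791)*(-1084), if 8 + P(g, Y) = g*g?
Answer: 865032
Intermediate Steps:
P(g, Y) = -8 + g² (P(g, Y) = -8 + g*g = -8 + g²)
(P(1, 11) - 791)*(-1084) = ((-8 + 1²) - 791)*(-1084) = ((-8 + 1) - 791)*(-1084) = (-7 - 791)*(-1084) = -798*(-1084) = 865032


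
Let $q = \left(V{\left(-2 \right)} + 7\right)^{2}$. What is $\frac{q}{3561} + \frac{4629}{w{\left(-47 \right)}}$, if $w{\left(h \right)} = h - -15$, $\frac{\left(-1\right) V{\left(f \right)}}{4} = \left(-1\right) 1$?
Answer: $- \frac{16479997}{113952} \approx -144.62$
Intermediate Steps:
$V{\left(f \right)} = 4$ ($V{\left(f \right)} = - 4 \left(\left(-1\right) 1\right) = \left(-4\right) \left(-1\right) = 4$)
$w{\left(h \right)} = 15 + h$ ($w{\left(h \right)} = h + 15 = 15 + h$)
$q = 121$ ($q = \left(4 + 7\right)^{2} = 11^{2} = 121$)
$\frac{q}{3561} + \frac{4629}{w{\left(-47 \right)}} = \frac{121}{3561} + \frac{4629}{15 - 47} = 121 \cdot \frac{1}{3561} + \frac{4629}{-32} = \frac{121}{3561} + 4629 \left(- \frac{1}{32}\right) = \frac{121}{3561} - \frac{4629}{32} = - \frac{16479997}{113952}$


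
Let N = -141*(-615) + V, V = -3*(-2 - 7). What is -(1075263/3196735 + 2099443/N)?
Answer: -86134599769/3510015030 ≈ -24.540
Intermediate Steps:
V = 27 (V = -3*(-9) = 27)
N = 86742 (N = -141*(-615) + 27 = 86715 + 27 = 86742)
-(1075263/3196735 + 2099443/N) = -(1075263/3196735 + 2099443/86742) = -1*86134599769/3510015030 = -86134599769/3510015030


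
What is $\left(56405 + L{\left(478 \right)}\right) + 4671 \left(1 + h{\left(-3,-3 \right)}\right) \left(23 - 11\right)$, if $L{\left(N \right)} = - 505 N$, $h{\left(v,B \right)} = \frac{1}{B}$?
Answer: $-147617$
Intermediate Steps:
$\left(56405 + L{\left(478 \right)}\right) + 4671 \left(1 + h{\left(-3,-3 \right)}\right) \left(23 - 11\right) = \left(56405 - 241390\right) + 4671 \left(1 + \frac{1}{-3}\right) \left(23 - 11\right) = \left(56405 - 241390\right) + 4671 \left(1 - \frac{1}{3}\right) 12 = -184985 + 4671 \cdot \frac{2}{3} \cdot 12 = -184985 + 4671 \cdot 8 = -184985 + 37368 = -147617$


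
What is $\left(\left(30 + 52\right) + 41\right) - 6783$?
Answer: $-6660$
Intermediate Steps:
$\left(\left(30 + 52\right) + 41\right) - 6783 = \left(82 + 41\right) - 6783 = 123 - 6783 = -6660$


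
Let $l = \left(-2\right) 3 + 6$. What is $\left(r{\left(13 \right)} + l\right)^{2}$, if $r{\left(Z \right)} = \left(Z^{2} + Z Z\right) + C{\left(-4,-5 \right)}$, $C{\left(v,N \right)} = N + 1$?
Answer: $111556$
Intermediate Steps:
$C{\left(v,N \right)} = 1 + N$
$r{\left(Z \right)} = -4 + 2 Z^{2}$ ($r{\left(Z \right)} = \left(Z^{2} + Z Z\right) + \left(1 - 5\right) = \left(Z^{2} + Z^{2}\right) - 4 = 2 Z^{2} - 4 = -4 + 2 Z^{2}$)
$l = 0$ ($l = -6 + 6 = 0$)
$\left(r{\left(13 \right)} + l\right)^{2} = \left(\left(-4 + 2 \cdot 13^{2}\right) + 0\right)^{2} = \left(\left(-4 + 2 \cdot 169\right) + 0\right)^{2} = \left(\left(-4 + 338\right) + 0\right)^{2} = \left(334 + 0\right)^{2} = 334^{2} = 111556$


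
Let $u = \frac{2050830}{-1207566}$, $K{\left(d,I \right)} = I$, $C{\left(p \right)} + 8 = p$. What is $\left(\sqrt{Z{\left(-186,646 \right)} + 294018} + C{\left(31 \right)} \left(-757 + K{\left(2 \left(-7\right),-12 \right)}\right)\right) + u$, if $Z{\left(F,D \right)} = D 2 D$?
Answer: $- \frac{1186681704}{67087} + 5 \sqrt{45146} \approx -16626.0$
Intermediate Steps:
$C{\left(p \right)} = -8 + p$
$Z{\left(F,D \right)} = 2 D^{2}$ ($Z{\left(F,D \right)} = 2 D D = 2 D^{2}$)
$u = - \frac{113935}{67087}$ ($u = 2050830 \left(- \frac{1}{1207566}\right) = - \frac{113935}{67087} \approx -1.6983$)
$\left(\sqrt{Z{\left(-186,646 \right)} + 294018} + C{\left(31 \right)} \left(-757 + K{\left(2 \left(-7\right),-12 \right)}\right)\right) + u = \left(\sqrt{2 \cdot 646^{2} + 294018} + \left(-8 + 31\right) \left(-757 - 12\right)\right) - \frac{113935}{67087} = \left(\sqrt{2 \cdot 417316 + 294018} + 23 \left(-769\right)\right) - \frac{113935}{67087} = \left(\sqrt{834632 + 294018} - 17687\right) - \frac{113935}{67087} = \left(\sqrt{1128650} - 17687\right) - \frac{113935}{67087} = \left(5 \sqrt{45146} - 17687\right) - \frac{113935}{67087} = \left(-17687 + 5 \sqrt{45146}\right) - \frac{113935}{67087} = - \frac{1186681704}{67087} + 5 \sqrt{45146}$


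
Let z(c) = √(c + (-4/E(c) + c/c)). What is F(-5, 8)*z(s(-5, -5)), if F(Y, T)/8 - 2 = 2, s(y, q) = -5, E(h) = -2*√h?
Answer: 32*√(-100 - 10*I*√5)/5 ≈ 7.1116 - 64.394*I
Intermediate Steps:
F(Y, T) = 32 (F(Y, T) = 16 + 8*2 = 16 + 16 = 32)
z(c) = √(1 + c + 2/√c) (z(c) = √(c + (-4*(-1/(2*√c)) + c/c)) = √(c + (-(-2)/√c + 1)) = √(c + (2/√c + 1)) = √(c + (1 + 2/√c)) = √(1 + c + 2/√c))
F(-5, 8)*z(s(-5, -5)) = 32*√(1 - 5 + 2/√(-5)) = 32*√(1 - 5 + 2*(-I*√5/5)) = 32*√(1 - 5 - 2*I*√5/5) = 32*√(-4 - 2*I*√5/5)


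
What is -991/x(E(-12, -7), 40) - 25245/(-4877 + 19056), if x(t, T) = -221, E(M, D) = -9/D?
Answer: 770204/284869 ≈ 2.7037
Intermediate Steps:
-991/x(E(-12, -7), 40) - 25245/(-4877 + 19056) = -991/(-221) - 25245/(-4877 + 19056) = -991*(-1/221) - 25245/14179 = 991/221 - 25245*1/14179 = 991/221 - 2295/1289 = 770204/284869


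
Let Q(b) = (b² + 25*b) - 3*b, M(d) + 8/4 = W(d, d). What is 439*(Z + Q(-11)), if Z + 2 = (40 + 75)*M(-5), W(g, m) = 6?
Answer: 147943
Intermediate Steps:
M(d) = 4 (M(d) = -2 + 6 = 4)
Q(b) = b² + 22*b
Z = 458 (Z = -2 + (40 + 75)*4 = -2 + 115*4 = -2 + 460 = 458)
439*(Z + Q(-11)) = 439*(458 - 11*(22 - 11)) = 439*(458 - 11*11) = 439*(458 - 121) = 439*337 = 147943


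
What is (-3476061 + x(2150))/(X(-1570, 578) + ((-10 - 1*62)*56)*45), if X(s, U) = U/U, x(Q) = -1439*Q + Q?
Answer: 6567761/181439 ≈ 36.198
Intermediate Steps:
x(Q) = -1438*Q
X(s, U) = 1
(-3476061 + x(2150))/(X(-1570, 578) + ((-10 - 1*62)*56)*45) = (-3476061 - 1438*2150)/(1 + ((-10 - 1*62)*56)*45) = (-3476061 - 3091700)/(1 + ((-10 - 62)*56)*45) = -6567761/(1 - 72*56*45) = -6567761/(1 - 4032*45) = -6567761/(1 - 181440) = -6567761/(-181439) = -6567761*(-1/181439) = 6567761/181439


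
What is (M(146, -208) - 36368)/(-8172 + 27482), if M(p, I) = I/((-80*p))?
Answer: -26548627/14096300 ≈ -1.8834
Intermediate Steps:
M(p, I) = -I/(80*p) (M(p, I) = I*(-1/(80*p)) = -I/(80*p))
(M(146, -208) - 36368)/(-8172 + 27482) = (-1/80*(-208)/146 - 36368)/(-8172 + 27482) = (-1/80*(-208)*1/146 - 36368)/19310 = (13/730 - 36368)*(1/19310) = -26548627/730*1/19310 = -26548627/14096300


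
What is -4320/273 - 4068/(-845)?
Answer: -65124/5915 ≈ -11.010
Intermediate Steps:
-4320/273 - 4068/(-845) = -4320*1/273 - 4068*(-1/845) = -1440/91 + 4068/845 = -65124/5915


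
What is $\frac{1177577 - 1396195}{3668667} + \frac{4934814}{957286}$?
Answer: $\frac{8947454661095}{1755981778881} \approx 5.0954$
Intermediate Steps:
$\frac{1177577 - 1396195}{3668667} + \frac{4934814}{957286} = \left(-218618\right) \frac{1}{3668667} + 4934814 \cdot \frac{1}{957286} = - \frac{218618}{3668667} + \frac{2467407}{478643} = \frac{8947454661095}{1755981778881}$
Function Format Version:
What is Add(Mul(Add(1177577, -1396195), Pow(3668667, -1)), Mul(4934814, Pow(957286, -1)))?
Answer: Rational(8947454661095, 1755981778881) ≈ 5.0954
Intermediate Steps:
Add(Mul(Add(1177577, -1396195), Pow(3668667, -1)), Mul(4934814, Pow(957286, -1))) = Add(Mul(-218618, Rational(1, 3668667)), Mul(4934814, Rational(1, 957286))) = Add(Rational(-218618, 3668667), Rational(2467407, 478643)) = Rational(8947454661095, 1755981778881)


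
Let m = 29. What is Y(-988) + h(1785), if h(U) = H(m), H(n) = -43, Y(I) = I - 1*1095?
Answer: -2126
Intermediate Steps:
Y(I) = -1095 + I (Y(I) = I - 1095 = -1095 + I)
h(U) = -43
Y(-988) + h(1785) = (-1095 - 988) - 43 = -2083 - 43 = -2126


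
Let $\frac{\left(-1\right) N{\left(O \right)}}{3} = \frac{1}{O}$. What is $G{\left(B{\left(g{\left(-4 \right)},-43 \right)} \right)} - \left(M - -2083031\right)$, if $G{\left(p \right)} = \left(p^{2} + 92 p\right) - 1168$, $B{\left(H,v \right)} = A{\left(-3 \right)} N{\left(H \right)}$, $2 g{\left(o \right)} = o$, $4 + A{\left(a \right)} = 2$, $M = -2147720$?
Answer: $63254$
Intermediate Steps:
$N{\left(O \right)} = - \frac{3}{O}$
$A{\left(a \right)} = -2$ ($A{\left(a \right)} = -4 + 2 = -2$)
$g{\left(o \right)} = \frac{o}{2}$
$B{\left(H,v \right)} = \frac{6}{H}$ ($B{\left(H,v \right)} = - 2 \left(- \frac{3}{H}\right) = \frac{6}{H}$)
$G{\left(p \right)} = -1168 + p^{2} + 92 p$
$G{\left(B{\left(g{\left(-4 \right)},-43 \right)} \right)} - \left(M - -2083031\right) = \left(-1168 + \left(\frac{6}{\frac{1}{2} \left(-4\right)}\right)^{2} + 92 \frac{6}{\frac{1}{2} \left(-4\right)}\right) - \left(-2147720 - -2083031\right) = \left(-1168 + \left(\frac{6}{-2}\right)^{2} + 92 \frac{6}{-2}\right) - \left(-2147720 + 2083031\right) = \left(-1168 + \left(6 \left(- \frac{1}{2}\right)\right)^{2} + 92 \cdot 6 \left(- \frac{1}{2}\right)\right) - -64689 = \left(-1168 + \left(-3\right)^{2} + 92 \left(-3\right)\right) + 64689 = \left(-1168 + 9 - 276\right) + 64689 = -1435 + 64689 = 63254$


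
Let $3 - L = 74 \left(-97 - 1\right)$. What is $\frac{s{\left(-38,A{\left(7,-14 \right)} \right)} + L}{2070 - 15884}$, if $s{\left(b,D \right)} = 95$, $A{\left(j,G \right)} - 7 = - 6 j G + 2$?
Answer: $- \frac{3675}{6907} \approx -0.53207$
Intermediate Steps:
$A{\left(j,G \right)} = 9 - 6 G j$ ($A{\left(j,G \right)} = 7 + \left(- 6 j G + 2\right) = 7 - \left(-2 + 6 G j\right) = 9 - 6 G j$)
$L = 7255$ ($L = 3 - 74 \left(-97 - 1\right) = 3 - 74 \left(-98\right) = 3 - -7252 = 3 + 7252 = 7255$)
$\frac{s{\left(-38,A{\left(7,-14 \right)} \right)} + L}{2070 - 15884} = \frac{95 + 7255}{2070 - 15884} = \frac{7350}{-13814} = 7350 \left(- \frac{1}{13814}\right) = - \frac{3675}{6907}$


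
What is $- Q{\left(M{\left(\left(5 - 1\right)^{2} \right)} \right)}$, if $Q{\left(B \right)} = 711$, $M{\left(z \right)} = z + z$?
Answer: $-711$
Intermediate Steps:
$M{\left(z \right)} = 2 z$
$- Q{\left(M{\left(\left(5 - 1\right)^{2} \right)} \right)} = \left(-1\right) 711 = -711$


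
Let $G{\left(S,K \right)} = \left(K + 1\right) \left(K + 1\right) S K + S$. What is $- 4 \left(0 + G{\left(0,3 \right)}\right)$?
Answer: $0$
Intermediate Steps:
$G{\left(S,K \right)} = S + K S \left(1 + K\right)^{2}$ ($G{\left(S,K \right)} = \left(1 + K\right) \left(1 + K\right) S K + S = \left(1 + K\right)^{2} S K + S = S \left(1 + K\right)^{2} K + S = K S \left(1 + K\right)^{2} + S = S + K S \left(1 + K\right)^{2}$)
$- 4 \left(0 + G{\left(0,3 \right)}\right) = - 4 \left(0 + 0 \left(1 + 3 \left(1 + 3\right)^{2}\right)\right) = - 4 \left(0 + 0 \left(1 + 3 \cdot 4^{2}\right)\right) = - 4 \left(0 + 0 \left(1 + 3 \cdot 16\right)\right) = - 4 \left(0 + 0 \left(1 + 48\right)\right) = - 4 \left(0 + 0 \cdot 49\right) = - 4 \left(0 + 0\right) = \left(-4\right) 0 = 0$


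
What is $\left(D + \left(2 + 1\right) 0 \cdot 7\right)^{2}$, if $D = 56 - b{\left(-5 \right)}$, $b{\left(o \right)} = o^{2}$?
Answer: $961$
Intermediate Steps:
$D = 31$ ($D = 56 - \left(-5\right)^{2} = 56 - 25 = 31$)
$\left(D + \left(2 + 1\right) 0 \cdot 7\right)^{2} = \left(31 + \left(2 + 1\right) 0 \cdot 7\right)^{2} = \left(31 + 3 \cdot 0 \cdot 7\right)^{2} = \left(31 + 0 \cdot 7\right)^{2} = \left(31 + 0\right)^{2} = 31^{2} = 961$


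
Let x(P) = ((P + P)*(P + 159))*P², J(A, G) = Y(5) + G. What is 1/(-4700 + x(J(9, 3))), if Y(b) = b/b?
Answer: 1/16164 ≈ 6.1866e-5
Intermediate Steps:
Y(b) = 1
J(A, G) = 1 + G
x(P) = 2*P³*(159 + P) (x(P) = ((2*P)*(159 + P))*P² = (2*P*(159 + P))*P² = 2*P³*(159 + P))
1/(-4700 + x(J(9, 3))) = 1/(-4700 + 2*(1 + 3)³*(159 + (1 + 3))) = 1/(-4700 + 2*4³*(159 + 4)) = 1/(-4700 + 2*64*163) = 1/(-4700 + 20864) = 1/16164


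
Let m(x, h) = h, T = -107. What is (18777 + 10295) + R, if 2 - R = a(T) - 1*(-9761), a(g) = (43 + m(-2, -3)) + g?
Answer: 19380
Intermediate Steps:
a(g) = 40 + g (a(g) = (43 - 3) + g = 40 + g)
R = -9692 (R = 2 - ((40 - 107) - 1*(-9761)) = 2 - (-67 + 9761) = 2 - 1*9694 = 2 - 9694 = -9692)
(18777 + 10295) + R = (18777 + 10295) - 9692 = 29072 - 9692 = 19380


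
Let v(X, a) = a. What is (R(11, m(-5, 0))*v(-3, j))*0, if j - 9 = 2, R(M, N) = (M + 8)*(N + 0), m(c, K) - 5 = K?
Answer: 0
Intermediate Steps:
m(c, K) = 5 + K
R(M, N) = N*(8 + M) (R(M, N) = (8 + M)*N = N*(8 + M))
j = 11 (j = 9 + 2 = 11)
(R(11, m(-5, 0))*v(-3, j))*0 = (((5 + 0)*(8 + 11))*11)*0 = ((5*19)*11)*0 = (95*11)*0 = 1045*0 = 0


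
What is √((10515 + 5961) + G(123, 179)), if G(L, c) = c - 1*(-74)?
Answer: √16729 ≈ 129.34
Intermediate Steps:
G(L, c) = 74 + c (G(L, c) = c + 74 = 74 + c)
√((10515 + 5961) + G(123, 179)) = √((10515 + 5961) + (74 + 179)) = √(16476 + 253) = √16729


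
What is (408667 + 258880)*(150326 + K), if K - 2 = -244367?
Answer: -62775452333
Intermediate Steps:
K = -244365 (K = 2 - 244367 = -244365)
(408667 + 258880)*(150326 + K) = (408667 + 258880)*(150326 - 244365) = 667547*(-94039) = -62775452333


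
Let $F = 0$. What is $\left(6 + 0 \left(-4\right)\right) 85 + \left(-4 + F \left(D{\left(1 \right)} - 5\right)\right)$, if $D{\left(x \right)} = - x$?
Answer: $506$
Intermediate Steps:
$\left(6 + 0 \left(-4\right)\right) 85 + \left(-4 + F \left(D{\left(1 \right)} - 5\right)\right) = \left(6 + 0 \left(-4\right)\right) 85 - \left(4 + 0 \left(\left(-1\right) 1 - 5\right)\right) = \left(6 + 0\right) 85 - \left(4 + 0 \left(-1 - 5\right)\right) = 6 \cdot 85 + \left(-4 + 0 \left(-6\right)\right) = 510 + \left(-4 + 0\right) = 510 - 4 = 506$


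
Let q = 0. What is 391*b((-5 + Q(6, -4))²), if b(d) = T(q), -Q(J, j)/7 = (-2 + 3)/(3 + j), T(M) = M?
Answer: 0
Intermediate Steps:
Q(J, j) = -7/(3 + j) (Q(J, j) = -7*(-2 + 3)/(3 + j) = -7/(3 + j))
b(d) = 0
391*b((-5 + Q(6, -4))²) = 391*0 = 0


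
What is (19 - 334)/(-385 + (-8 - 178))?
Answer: 315/571 ≈ 0.55166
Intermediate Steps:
(19 - 334)/(-385 + (-8 - 178)) = -315/(-385 - 186) = -315/(-571) = -315*(-1/571) = 315/571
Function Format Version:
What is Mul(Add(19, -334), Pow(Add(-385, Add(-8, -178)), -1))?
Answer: Rational(315, 571) ≈ 0.55166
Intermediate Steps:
Mul(Add(19, -334), Pow(Add(-385, Add(-8, -178)), -1)) = Mul(-315, Pow(Add(-385, -186), -1)) = Mul(-315, Pow(-571, -1)) = Mul(-315, Rational(-1, 571)) = Rational(315, 571)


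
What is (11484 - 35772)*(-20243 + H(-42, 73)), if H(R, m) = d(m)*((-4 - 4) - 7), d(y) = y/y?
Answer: 492026304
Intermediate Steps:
d(y) = 1
H(R, m) = -15 (H(R, m) = 1*((-4 - 4) - 7) = 1*(-8 - 7) = 1*(-15) = -15)
(11484 - 35772)*(-20243 + H(-42, 73)) = (11484 - 35772)*(-20243 - 15) = -24288*(-20258) = 492026304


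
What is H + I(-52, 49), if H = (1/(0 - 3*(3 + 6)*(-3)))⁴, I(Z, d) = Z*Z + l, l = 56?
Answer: 118808949961/43046721 ≈ 2760.0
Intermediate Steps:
I(Z, d) = 56 + Z² (I(Z, d) = Z*Z + 56 = Z² + 56 = 56 + Z²)
H = 1/43046721 (H = (1/(0 - 3*9*(-3)))⁴ = (1/(0 - 27*(-3)))⁴ = (1/(0 + 81))⁴ = (1/81)⁴ = 1/43046721 ≈ 2.3231e-8)
H + I(-52, 49) = 1/43046721 + (56 + (-52)²) = 1/43046721 + (56 + 2704) = 1/43046721 + 2760 = 118808949961/43046721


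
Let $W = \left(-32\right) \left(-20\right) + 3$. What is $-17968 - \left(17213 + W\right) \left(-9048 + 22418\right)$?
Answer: $-238752688$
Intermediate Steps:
$W = 643$ ($W = 640 + 3 = 643$)
$-17968 - \left(17213 + W\right) \left(-9048 + 22418\right) = -17968 - \left(17213 + 643\right) \left(-9048 + 22418\right) = -17968 - 17856 \cdot 13370 = -17968 - 238734720 = -238752688$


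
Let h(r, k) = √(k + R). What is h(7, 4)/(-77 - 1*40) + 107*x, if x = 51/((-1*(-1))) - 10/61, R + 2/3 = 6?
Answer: 331807/61 - 2*√21/351 ≈ 5439.4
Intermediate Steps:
R = 16/3 (R = -⅔ + 6 = 16/3 ≈ 5.3333)
h(r, k) = √(16/3 + k) (h(r, k) = √(k + 16/3) = √(16/3 + k))
x = 3101/61 (x = 51/1 - 10*1/61 = 51*1 - 10/61 = 51 - 10/61 = 3101/61 ≈ 50.836)
h(7, 4)/(-77 - 1*40) + 107*x = (√(48 + 9*4)/3)/(-77 - 1*40) + 107*(3101/61) = (√(48 + 36)/3)/(-77 - 40) + 331807/61 = (√84/3)/(-117) + 331807/61 = ((2*√21)/3)*(-1/117) + 331807/61 = (2*√21/3)*(-1/117) + 331807/61 = -2*√21/351 + 331807/61 = 331807/61 - 2*√21/351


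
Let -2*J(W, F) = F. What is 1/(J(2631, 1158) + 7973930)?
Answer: 1/7973351 ≈ 1.2542e-7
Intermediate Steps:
J(W, F) = -F/2
1/(J(2631, 1158) + 7973930) = 1/(-½*1158 + 7973930) = 1/(-579 + 7973930) = 1/7973351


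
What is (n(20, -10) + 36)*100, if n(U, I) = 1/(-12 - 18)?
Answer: 10790/3 ≈ 3596.7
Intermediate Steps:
n(U, I) = -1/30 (n(U, I) = 1/(-30) = -1/30)
(n(20, -10) + 36)*100 = (-1/30 + 36)*100 = (1079/30)*100 = 10790/3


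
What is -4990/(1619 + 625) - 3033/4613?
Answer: -14912461/5175786 ≈ -2.8812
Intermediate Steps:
-4990/(1619 + 625) - 3033/4613 = -4990/2244 - 3033*1/4613 = -4990*1/2244 - 3033/4613 = -2495/1122 - 3033/4613 = -14912461/5175786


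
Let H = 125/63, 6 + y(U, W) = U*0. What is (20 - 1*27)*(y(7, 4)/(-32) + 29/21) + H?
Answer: -9067/1008 ≈ -8.9950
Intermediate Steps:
y(U, W) = -6 (y(U, W) = -6 + U*0 = -6 + 0 = -6)
H = 125/63 (H = 125*(1/63) = 125/63 ≈ 1.9841)
(20 - 1*27)*(y(7, 4)/(-32) + 29/21) + H = (20 - 1*27)*(-6/(-32) + 29/21) + 125/63 = (20 - 27)*(-6*(-1/32) + 29*(1/21)) + 125/63 = -7*(3/16 + 29/21) + 125/63 = -7*527/336 + 125/63 = -527/48 + 125/63 = -9067/1008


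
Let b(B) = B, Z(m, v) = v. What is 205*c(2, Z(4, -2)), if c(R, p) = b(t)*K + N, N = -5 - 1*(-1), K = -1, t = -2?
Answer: -410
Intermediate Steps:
N = -4 (N = -5 + 1 = -4)
c(R, p) = -2 (c(R, p) = -2*(-1) - 4 = 2 - 4 = -2)
205*c(2, Z(4, -2)) = 205*(-2) = -410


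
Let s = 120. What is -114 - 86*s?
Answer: -10434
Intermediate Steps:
-114 - 86*s = -114 - 86*120 = -114 - 10320 = -10434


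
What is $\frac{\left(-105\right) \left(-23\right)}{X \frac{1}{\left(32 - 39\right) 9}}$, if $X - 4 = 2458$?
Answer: $- \frac{152145}{2462} \approx -61.797$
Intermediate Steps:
$X = 2462$ ($X = 4 + 2458 = 2462$)
$\frac{\left(-105\right) \left(-23\right)}{X \frac{1}{\left(32 - 39\right) 9}} = \frac{\left(-105\right) \left(-23\right)}{2462 \frac{1}{\left(32 - 39\right) 9}} = \frac{2415}{2462 \frac{1}{\left(-7\right) 9}} = \frac{2415}{2462 \frac{1}{-63}} = \frac{2415}{2462 \left(- \frac{1}{63}\right)} = \frac{2415}{- \frac{2462}{63}} = 2415 \left(- \frac{63}{2462}\right) = - \frac{152145}{2462}$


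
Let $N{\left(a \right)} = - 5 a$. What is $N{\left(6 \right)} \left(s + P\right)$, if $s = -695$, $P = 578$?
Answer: $3510$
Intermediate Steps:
$N{\left(6 \right)} \left(s + P\right) = \left(-5\right) 6 \left(-695 + 578\right) = \left(-30\right) \left(-117\right) = 3510$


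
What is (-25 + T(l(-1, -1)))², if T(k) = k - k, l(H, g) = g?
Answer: 625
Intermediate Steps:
T(k) = 0
(-25 + T(l(-1, -1)))² = (-25 + 0)² = (-25)² = 625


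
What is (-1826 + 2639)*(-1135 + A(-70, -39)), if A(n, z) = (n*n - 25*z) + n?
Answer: 3796710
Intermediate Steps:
A(n, z) = n + n**2 - 25*z (A(n, z) = (n**2 - 25*z) + n = n + n**2 - 25*z)
(-1826 + 2639)*(-1135 + A(-70, -39)) = (-1826 + 2639)*(-1135 + (-70 + (-70)**2 - 25*(-39))) = 813*(-1135 + (-70 + 4900 + 975)) = 813*(-1135 + 5805) = 813*4670 = 3796710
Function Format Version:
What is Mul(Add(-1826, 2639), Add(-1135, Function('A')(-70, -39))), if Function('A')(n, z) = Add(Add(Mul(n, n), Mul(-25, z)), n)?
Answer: 3796710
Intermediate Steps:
Function('A')(n, z) = Add(n, Pow(n, 2), Mul(-25, z)) (Function('A')(n, z) = Add(Add(Pow(n, 2), Mul(-25, z)), n) = Add(n, Pow(n, 2), Mul(-25, z)))
Mul(Add(-1826, 2639), Add(-1135, Function('A')(-70, -39))) = Mul(Add(-1826, 2639), Add(-1135, Add(-70, Pow(-70, 2), Mul(-25, -39)))) = Mul(813, Add(-1135, Add(-70, 4900, 975))) = Mul(813, Add(-1135, 5805)) = Mul(813, 4670) = 3796710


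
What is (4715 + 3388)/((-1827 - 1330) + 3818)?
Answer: 8103/661 ≈ 12.259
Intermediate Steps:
(4715 + 3388)/((-1827 - 1330) + 3818) = 8103/(-3157 + 3818) = 8103/661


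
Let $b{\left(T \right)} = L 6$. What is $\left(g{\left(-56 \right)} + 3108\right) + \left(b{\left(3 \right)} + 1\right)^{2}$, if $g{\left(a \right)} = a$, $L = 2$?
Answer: $3221$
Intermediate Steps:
$b{\left(T \right)} = 12$ ($b{\left(T \right)} = 2 \cdot 6 = 12$)
$\left(g{\left(-56 \right)} + 3108\right) + \left(b{\left(3 \right)} + 1\right)^{2} = \left(-56 + 3108\right) + \left(12 + 1\right)^{2} = 3052 + 13^{2} = 3052 + 169 = 3221$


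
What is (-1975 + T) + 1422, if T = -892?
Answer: -1445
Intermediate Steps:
(-1975 + T) + 1422 = (-1975 - 892) + 1422 = -2867 + 1422 = -1445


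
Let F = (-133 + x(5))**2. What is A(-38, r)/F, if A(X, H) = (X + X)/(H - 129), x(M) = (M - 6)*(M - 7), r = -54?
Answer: 76/3140463 ≈ 2.4200e-5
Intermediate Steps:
x(M) = (-7 + M)*(-6 + M) (x(M) = (-6 + M)*(-7 + M) = (-7 + M)*(-6 + M))
A(X, H) = 2*X/(-129 + H) (A(X, H) = (2*X)/(-129 + H) = 2*X/(-129 + H))
F = 17161 (F = (-133 + (42 + 5**2 - 13*5))**2 = (-133 + (42 + 25 - 65))**2 = (-133 + 2)**2 = (-131)**2 = 17161)
A(-38, r)/F = (2*(-38)/(-129 - 54))/17161 = (2*(-38)/(-183))*(1/17161) = (2*(-38)*(-1/183))*(1/17161) = (76/183)*(1/17161) = 76/3140463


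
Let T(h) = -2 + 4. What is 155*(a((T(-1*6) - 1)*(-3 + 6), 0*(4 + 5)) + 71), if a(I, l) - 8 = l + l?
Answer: 12245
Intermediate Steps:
T(h) = 2
a(I, l) = 8 + 2*l (a(I, l) = 8 + (l + l) = 8 + 2*l)
155*(a((T(-1*6) - 1)*(-3 + 6), 0*(4 + 5)) + 71) = 155*((8 + 2*(0*(4 + 5))) + 71) = 155*((8 + 2*(0*9)) + 71) = 155*((8 + 2*0) + 71) = 155*((8 + 0) + 71) = 155*(8 + 71) = 155*79 = 12245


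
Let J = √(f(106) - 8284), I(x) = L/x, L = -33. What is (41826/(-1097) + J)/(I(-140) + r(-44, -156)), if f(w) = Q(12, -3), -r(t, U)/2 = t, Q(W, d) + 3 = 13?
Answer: -5855640/13551241 + 140*I*√8274/12353 ≈ -0.43211 + 1.0309*I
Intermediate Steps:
Q(W, d) = 10 (Q(W, d) = -3 + 13 = 10)
r(t, U) = -2*t
f(w) = 10
I(x) = -33/x
J = I*√8274 (J = √(10 - 8284) = √(-8274) = I*√8274 ≈ 90.962*I)
(41826/(-1097) + J)/(I(-140) + r(-44, -156)) = (41826/(-1097) + I*√8274)/(-33/(-140) - 2*(-44)) = (41826*(-1/1097) + I*√8274)/(-33*(-1/140) + 88) = (-41826/1097 + I*√8274)/(33/140 + 88) = (-41826/1097 + I*√8274)/(12353/140) = (-41826/1097 + I*√8274)*(140/12353) = -5855640/13551241 + 140*I*√8274/12353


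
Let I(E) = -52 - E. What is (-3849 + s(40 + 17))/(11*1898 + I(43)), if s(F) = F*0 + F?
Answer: -3792/20783 ≈ -0.18246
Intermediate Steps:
s(F) = F (s(F) = 0 + F = F)
(-3849 + s(40 + 17))/(11*1898 + I(43)) = (-3849 + (40 + 17))/(11*1898 + (-52 - 1*43)) = (-3849 + 57)/(20878 + (-52 - 43)) = -3792/(20878 - 95) = -3792/20783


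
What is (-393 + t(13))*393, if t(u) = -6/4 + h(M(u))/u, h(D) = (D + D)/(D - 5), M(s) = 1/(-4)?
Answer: -28216483/182 ≈ -1.5504e+5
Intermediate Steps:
M(s) = -1/4
h(D) = 2*D/(-5 + D) (h(D) = (2*D)/(-5 + D) = 2*D/(-5 + D))
t(u) = -3/2 + 2/(21*u) (t(u) = -6/4 + (2*(-1/4)/(-5 - 1/4))/u = -6*1/4 + (2*(-1/4)/(-21/4))/u = -3/2 + (2*(-1/4)*(-4/21))/u = -3/2 + 2/(21*u))
(-393 + t(13))*393 = (-393 + (1/42)*(4 - 63*13)/13)*393 = (-393 + (1/42)*(1/13)*(4 - 819))*393 = (-393 + (1/42)*(1/13)*(-815))*393 = (-393 - 815/546)*393 = -215393/546*393 = -28216483/182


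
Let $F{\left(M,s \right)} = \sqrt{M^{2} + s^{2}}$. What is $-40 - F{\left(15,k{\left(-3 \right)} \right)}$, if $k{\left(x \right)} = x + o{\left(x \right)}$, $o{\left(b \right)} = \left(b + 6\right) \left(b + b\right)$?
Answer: $-40 - 3 \sqrt{74} \approx -65.807$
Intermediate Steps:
$o{\left(b \right)} = 2 b \left(6 + b\right)$ ($o{\left(b \right)} = \left(6 + b\right) 2 b = 2 b \left(6 + b\right)$)
$k{\left(x \right)} = x + 2 x \left(6 + x\right)$
$-40 - F{\left(15,k{\left(-3 \right)} \right)} = -40 - \sqrt{15^{2} + \left(- 3 \left(13 + 2 \left(-3\right)\right)\right)^{2}} = -40 - \sqrt{225 + \left(- 3 \left(13 - 6\right)\right)^{2}} = -40 - \sqrt{225 + \left(\left(-3\right) 7\right)^{2}} = -40 - \sqrt{225 + \left(-21\right)^{2}} = -40 - \sqrt{225 + 441} = -40 - \sqrt{666} = -40 - 3 \sqrt{74}$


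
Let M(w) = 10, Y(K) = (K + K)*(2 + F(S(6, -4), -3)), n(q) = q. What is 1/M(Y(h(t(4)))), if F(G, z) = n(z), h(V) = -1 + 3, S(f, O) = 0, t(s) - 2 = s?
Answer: ⅒ ≈ 0.10000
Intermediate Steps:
t(s) = 2 + s
h(V) = 2
F(G, z) = z
Y(K) = -2*K (Y(K) = (K + K)*(2 - 3) = (2*K)*(-1) = -2*K)
1/M(Y(h(t(4)))) = 1/10 = ⅒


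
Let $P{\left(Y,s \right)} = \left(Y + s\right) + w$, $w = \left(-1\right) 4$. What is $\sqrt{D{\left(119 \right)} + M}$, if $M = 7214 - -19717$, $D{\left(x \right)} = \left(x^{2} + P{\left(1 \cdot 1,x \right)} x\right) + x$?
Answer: $\sqrt{55015} \approx 234.55$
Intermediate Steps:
$w = -4$
$P{\left(Y,s \right)} = -4 + Y + s$ ($P{\left(Y,s \right)} = \left(Y + s\right) - 4 = -4 + Y + s$)
$D{\left(x \right)} = x + x^{2} + x \left(-3 + x\right)$ ($D{\left(x \right)} = \left(x^{2} + \left(-4 + 1 \cdot 1 + x\right) x\right) + x = \left(x^{2} + \left(-4 + 1 + x\right) x\right) + x = \left(x^{2} + \left(-3 + x\right) x\right) + x = \left(x^{2} + x \left(-3 + x\right)\right) + x = x + x^{2} + x \left(-3 + x\right)$)
$M = 26931$ ($M = 7214 + 19717 = 26931$)
$\sqrt{D{\left(119 \right)} + M} = \sqrt{2 \cdot 119 \left(-1 + 119\right) + 26931} = \sqrt{2 \cdot 119 \cdot 118 + 26931} = \sqrt{28084 + 26931} = \sqrt{55015}$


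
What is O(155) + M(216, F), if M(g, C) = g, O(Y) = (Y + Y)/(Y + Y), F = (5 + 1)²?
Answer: 217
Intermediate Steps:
F = 36 (F = 6² = 36)
O(Y) = 1 (O(Y) = (2*Y)/((2*Y)) = (2*Y)*(1/(2*Y)) = 1)
O(155) + M(216, F) = 1 + 216 = 217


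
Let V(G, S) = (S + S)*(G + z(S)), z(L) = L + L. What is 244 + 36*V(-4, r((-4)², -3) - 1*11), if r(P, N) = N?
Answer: 32500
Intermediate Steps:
z(L) = 2*L
V(G, S) = 2*S*(G + 2*S) (V(G, S) = (S + S)*(G + 2*S) = (2*S)*(G + 2*S) = 2*S*(G + 2*S))
244 + 36*V(-4, r((-4)², -3) - 1*11) = 244 + 36*(2*(-3 - 1*11)*(-4 + 2*(-3 - 1*11))) = 244 + 36*(2*(-3 - 11)*(-4 + 2*(-3 - 11))) = 244 + 36*(2*(-14)*(-4 + 2*(-14))) = 244 + 36*(2*(-14)*(-4 - 28)) = 244 + 36*(2*(-14)*(-32)) = 244 + 36*896 = 244 + 32256 = 32500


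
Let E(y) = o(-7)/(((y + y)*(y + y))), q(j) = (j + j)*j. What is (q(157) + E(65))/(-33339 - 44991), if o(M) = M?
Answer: -833136193/1323777000 ≈ -0.62936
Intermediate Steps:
q(j) = 2*j**2 (q(j) = (2*j)*j = 2*j**2)
E(y) = -7/(4*y**2) (E(y) = -7/(y + y)**2 = -7*1/(4*y**2) = -7/(4*y**2))
(q(157) + E(65))/(-33339 - 44991) = (2*157**2 - 7/4/65**2)/(-33339 - 44991) = (2*24649 - 7/4*1/4225)/(-78330) = (49298 - 7/16900)*(-1/78330) = (833136193/16900)*(-1/78330) = -833136193/1323777000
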